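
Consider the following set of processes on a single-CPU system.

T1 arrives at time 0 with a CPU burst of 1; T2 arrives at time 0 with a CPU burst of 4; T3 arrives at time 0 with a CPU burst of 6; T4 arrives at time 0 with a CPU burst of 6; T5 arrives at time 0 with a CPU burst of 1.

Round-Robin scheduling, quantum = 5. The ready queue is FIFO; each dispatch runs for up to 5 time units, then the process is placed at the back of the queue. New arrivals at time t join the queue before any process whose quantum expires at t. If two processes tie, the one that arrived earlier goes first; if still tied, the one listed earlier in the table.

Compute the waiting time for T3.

11

Timeline: | T1 0-1 | T2 1-5 | T3 5-10 | T4 10-15 | T5 15-16 | T3 16-17 | T4 17-18 |
Completion: T1=1  T2=5  T3=17  T4=18  T5=16
Turnaround (C−A): T1=1  T2=5  T3=17  T4=18  T5=16
Waiting(T3) = turnaround − burst = 17 − 6 = 11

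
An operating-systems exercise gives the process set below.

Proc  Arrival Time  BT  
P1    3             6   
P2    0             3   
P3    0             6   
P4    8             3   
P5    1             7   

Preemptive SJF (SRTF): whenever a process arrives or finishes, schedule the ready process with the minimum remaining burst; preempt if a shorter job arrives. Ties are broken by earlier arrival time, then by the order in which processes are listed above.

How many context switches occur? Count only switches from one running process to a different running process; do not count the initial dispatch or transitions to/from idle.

4

Schedule: | P2 0-3 | P3 3-9 | P4 9-12 | P1 12-18 | P5 18-25 |
Completion: P1=18  P2=3  P3=9  P4=12  P5=25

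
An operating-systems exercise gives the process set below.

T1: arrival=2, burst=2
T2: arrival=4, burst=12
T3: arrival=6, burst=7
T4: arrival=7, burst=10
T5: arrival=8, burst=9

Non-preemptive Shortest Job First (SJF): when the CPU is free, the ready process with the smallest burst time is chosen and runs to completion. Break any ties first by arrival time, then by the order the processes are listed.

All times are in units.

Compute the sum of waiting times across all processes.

Schedule: | idle 0-2 | T1 2-4 | T2 4-16 | T3 16-23 | T5 23-32 | T4 32-42 |
Completion: T1=4  T2=16  T3=23  T4=42  T5=32
Turnaround (C−A): T1=2  T2=12  T3=17  T4=35  T5=24
Waiting = turnaround − burst: T1=0, T2=0, T3=10, T4=25, T5=15
Total waiting = 0 + 0 + 10 + 25 + 15 = 50

50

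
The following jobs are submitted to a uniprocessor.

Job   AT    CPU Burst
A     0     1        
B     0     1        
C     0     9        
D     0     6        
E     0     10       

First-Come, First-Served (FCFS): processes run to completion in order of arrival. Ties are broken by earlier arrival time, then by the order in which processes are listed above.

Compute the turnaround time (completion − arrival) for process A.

1

Timeline: | A 0-1 | B 1-2 | C 2-11 | D 11-17 | E 17-27 |
Completion: A=1  B=2  C=11  D=17  E=27
Turnaround (C−A): A=1  B=2  C=11  D=17  E=27
Turnaround(A) = completion − arrival = 1 − 0 = 1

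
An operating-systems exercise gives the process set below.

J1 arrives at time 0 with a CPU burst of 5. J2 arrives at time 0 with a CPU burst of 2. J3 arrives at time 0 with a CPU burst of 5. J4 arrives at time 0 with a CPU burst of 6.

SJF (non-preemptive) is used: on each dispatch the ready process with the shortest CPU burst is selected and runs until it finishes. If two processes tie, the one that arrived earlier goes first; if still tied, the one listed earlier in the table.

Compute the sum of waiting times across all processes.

21

Timeline: | J2 0-2 | J1 2-7 | J3 7-12 | J4 12-18 |
Completion: J1=7  J2=2  J3=12  J4=18
Waiting = turnaround − burst: J1=2, J2=0, J3=7, J4=12
Total waiting = 2 + 0 + 7 + 12 = 21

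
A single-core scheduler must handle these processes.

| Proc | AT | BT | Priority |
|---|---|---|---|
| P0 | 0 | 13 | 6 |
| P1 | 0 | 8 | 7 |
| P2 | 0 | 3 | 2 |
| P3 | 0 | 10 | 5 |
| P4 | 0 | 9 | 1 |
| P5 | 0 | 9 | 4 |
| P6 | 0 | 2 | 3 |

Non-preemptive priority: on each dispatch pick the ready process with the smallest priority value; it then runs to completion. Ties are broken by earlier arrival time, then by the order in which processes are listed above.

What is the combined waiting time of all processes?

Timeline: | P4 0-9 | P2 9-12 | P6 12-14 | P5 14-23 | P3 23-33 | P0 33-46 | P1 46-54 |
Completion: P0=46  P1=54  P2=12  P3=33  P4=9  P5=23  P6=14
Waiting = turnaround − burst: P0=33, P1=46, P2=9, P3=23, P4=0, P5=14, P6=12
Total waiting = 33 + 46 + 9 + 23 + 0 + 14 + 12 = 137

137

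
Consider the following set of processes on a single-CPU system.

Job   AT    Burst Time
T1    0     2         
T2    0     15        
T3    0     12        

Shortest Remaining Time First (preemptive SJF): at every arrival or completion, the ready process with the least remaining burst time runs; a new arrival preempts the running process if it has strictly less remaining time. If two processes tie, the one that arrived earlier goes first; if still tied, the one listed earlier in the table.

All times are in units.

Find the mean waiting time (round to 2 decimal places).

Timeline: | T1 0-2 | T3 2-14 | T2 14-29 |
Completion: T1=2  T2=29  T3=14
Turnaround (C−A): T1=2  T2=29  T3=14
Waiting times: T1=0, T2=14, T3=2
Average waiting = (0+14+2) / 3 = 16/3 = 5.33

5.33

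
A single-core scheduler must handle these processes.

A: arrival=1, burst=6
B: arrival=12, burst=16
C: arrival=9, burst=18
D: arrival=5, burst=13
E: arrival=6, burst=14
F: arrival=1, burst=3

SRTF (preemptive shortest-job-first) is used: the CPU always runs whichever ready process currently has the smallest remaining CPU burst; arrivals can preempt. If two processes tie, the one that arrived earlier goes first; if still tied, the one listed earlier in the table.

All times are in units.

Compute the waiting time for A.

Gantt: | idle 0-1 | F 1-4 | A 4-10 | D 10-23 | E 23-37 | B 37-53 | C 53-71 |
Completion: A=10  B=53  C=71  D=23  E=37  F=4
Turnaround (C−A): A=9  B=41  C=62  D=18  E=31  F=3
Waiting(A) = turnaround − burst = 9 − 6 = 3

3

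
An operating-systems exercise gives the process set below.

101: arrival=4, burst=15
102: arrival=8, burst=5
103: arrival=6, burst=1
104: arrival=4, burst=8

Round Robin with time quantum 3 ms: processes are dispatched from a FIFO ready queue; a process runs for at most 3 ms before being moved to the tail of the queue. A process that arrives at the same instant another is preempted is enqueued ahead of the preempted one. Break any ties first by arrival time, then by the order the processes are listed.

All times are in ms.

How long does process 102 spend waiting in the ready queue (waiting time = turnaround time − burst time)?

Gantt: | idle 0-4 | 101 4-7 | 104 7-10 | 103 10-11 | 101 11-14 | 102 14-17 | 104 17-20 | 101 20-23 | 102 23-25 | 104 25-27 | 101 27-33 |
Completion: 101=33  102=25  103=11  104=27
Turnaround (C−A): 101=29  102=17  103=5  104=23
Waiting(102) = turnaround − burst = 17 − 5 = 12

12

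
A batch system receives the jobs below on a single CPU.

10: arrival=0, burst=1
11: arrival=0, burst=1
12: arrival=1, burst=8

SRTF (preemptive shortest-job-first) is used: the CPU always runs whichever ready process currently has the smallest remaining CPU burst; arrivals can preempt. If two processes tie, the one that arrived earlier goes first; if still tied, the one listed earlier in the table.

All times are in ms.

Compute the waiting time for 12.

1

Schedule: | 10 0-1 | 11 1-2 | 12 2-10 |
Completion: 10=1  11=2  12=10
Turnaround (C−A): 10=1  11=2  12=9
Waiting(12) = turnaround − burst = 9 − 8 = 1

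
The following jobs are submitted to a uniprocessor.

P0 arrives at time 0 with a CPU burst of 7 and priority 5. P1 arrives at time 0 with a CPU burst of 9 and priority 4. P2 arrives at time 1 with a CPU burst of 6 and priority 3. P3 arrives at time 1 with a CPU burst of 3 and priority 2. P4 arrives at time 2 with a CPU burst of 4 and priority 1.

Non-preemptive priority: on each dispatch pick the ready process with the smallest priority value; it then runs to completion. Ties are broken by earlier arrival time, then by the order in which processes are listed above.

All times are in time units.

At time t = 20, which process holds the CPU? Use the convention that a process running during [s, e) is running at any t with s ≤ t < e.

Gantt: | P1 0-9 | P4 9-13 | P3 13-16 | P2 16-22 | P0 22-29 |
Completion: P0=29  P1=9  P2=22  P3=16  P4=13
Turnaround (C−A): P0=29  P1=9  P2=21  P3=15  P4=11

P2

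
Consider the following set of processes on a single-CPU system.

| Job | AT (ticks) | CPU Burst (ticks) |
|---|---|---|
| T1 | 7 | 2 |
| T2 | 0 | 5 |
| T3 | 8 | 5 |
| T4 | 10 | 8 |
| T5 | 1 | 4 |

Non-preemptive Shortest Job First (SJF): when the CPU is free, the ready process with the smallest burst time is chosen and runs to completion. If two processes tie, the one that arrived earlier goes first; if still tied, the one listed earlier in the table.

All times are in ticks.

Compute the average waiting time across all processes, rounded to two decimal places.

3.00

Timeline: | T2 0-5 | T5 5-9 | T1 9-11 | T3 11-16 | T4 16-24 |
Completion: T1=11  T2=5  T3=16  T4=24  T5=9
Turnaround (C−A): T1=4  T2=5  T3=8  T4=14  T5=8
Waiting times: T1=2, T2=0, T3=3, T4=6, T5=4
Average waiting = (2+0+3+6+4) / 5 = 15/5 = 3.00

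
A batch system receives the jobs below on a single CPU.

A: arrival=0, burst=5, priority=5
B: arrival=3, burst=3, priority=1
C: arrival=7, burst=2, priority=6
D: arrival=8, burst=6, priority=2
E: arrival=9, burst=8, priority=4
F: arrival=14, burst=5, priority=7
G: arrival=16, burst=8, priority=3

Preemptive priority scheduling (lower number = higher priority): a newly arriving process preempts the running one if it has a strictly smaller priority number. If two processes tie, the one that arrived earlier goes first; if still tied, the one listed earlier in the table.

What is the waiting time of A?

Timeline: | A 0-3 | B 3-6 | A 6-8 | D 8-14 | E 14-16 | G 16-24 | E 24-30 | C 30-32 | F 32-37 |
Completion: A=8  B=6  C=32  D=14  E=30  F=37  G=24
Turnaround (C−A): A=8  B=3  C=25  D=6  E=21  F=23  G=8
Waiting(A) = turnaround − burst = 8 − 5 = 3

3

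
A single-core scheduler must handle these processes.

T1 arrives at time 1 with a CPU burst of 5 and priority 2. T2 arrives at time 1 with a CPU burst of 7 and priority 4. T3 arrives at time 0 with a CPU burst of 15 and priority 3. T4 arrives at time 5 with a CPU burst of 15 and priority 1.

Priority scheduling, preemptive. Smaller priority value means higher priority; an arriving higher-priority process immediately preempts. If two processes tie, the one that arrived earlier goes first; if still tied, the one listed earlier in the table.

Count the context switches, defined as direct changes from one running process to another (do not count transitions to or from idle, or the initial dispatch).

5

Timeline: | T3 0-1 | T1 1-5 | T4 5-20 | T1 20-21 | T3 21-35 | T2 35-42 |
Completion: T1=21  T2=42  T3=35  T4=20
Turnaround (C−A): T1=20  T2=41  T3=35  T4=15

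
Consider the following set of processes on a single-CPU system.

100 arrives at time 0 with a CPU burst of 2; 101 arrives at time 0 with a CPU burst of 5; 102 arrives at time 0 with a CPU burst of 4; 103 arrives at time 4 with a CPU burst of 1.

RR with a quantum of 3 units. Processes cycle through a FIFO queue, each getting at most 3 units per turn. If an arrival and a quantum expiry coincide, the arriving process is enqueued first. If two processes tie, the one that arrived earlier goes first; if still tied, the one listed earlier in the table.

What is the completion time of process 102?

Timeline: | 100 0-2 | 101 2-5 | 102 5-8 | 103 8-9 | 101 9-11 | 102 11-12 |
Completion: 100=2  101=11  102=12  103=9

12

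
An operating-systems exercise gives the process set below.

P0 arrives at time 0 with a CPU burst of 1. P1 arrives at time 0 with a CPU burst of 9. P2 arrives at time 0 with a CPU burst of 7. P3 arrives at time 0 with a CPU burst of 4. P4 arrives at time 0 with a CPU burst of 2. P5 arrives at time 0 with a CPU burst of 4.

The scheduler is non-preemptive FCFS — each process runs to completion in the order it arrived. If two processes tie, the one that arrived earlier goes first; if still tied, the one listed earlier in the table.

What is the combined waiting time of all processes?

Timeline: | P0 0-1 | P1 1-10 | P2 10-17 | P3 17-21 | P4 21-23 | P5 23-27 |
Completion: P0=1  P1=10  P2=17  P3=21  P4=23  P5=27
Turnaround (C−A): P0=1  P1=10  P2=17  P3=21  P4=23  P5=27
Waiting = turnaround − burst: P0=0, P1=1, P2=10, P3=17, P4=21, P5=23
Total waiting = 0 + 1 + 10 + 17 + 21 + 23 = 72

72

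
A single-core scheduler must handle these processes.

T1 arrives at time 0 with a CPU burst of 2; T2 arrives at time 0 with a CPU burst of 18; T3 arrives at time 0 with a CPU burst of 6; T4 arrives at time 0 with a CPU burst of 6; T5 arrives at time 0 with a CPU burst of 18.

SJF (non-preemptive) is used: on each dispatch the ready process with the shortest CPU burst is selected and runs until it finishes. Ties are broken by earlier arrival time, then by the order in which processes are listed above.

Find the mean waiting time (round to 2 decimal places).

11.20

Gantt: | T1 0-2 | T3 2-8 | T4 8-14 | T2 14-32 | T5 32-50 |
Completion: T1=2  T2=32  T3=8  T4=14  T5=50
Turnaround (C−A): T1=2  T2=32  T3=8  T4=14  T5=50
Waiting times: T1=0, T2=14, T3=2, T4=8, T5=32
Average waiting = (0+14+2+8+32) / 5 = 56/5 = 11.20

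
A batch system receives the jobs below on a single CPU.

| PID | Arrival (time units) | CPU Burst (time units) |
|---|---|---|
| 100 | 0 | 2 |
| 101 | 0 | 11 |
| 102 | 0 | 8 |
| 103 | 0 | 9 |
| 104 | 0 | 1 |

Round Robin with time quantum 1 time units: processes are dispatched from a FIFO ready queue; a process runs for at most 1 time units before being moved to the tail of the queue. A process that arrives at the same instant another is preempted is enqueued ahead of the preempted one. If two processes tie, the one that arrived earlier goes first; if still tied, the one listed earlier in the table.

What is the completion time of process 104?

Timeline: | 100 0-1 | 101 1-2 | 102 2-3 | 103 3-4 | 104 4-5 | 100 5-6 | 101 6-7 | 102 7-8 | 103 8-9 | 101 9-10 | 102 10-11 | 103 11-12 | 101 12-13 | 102 13-14 | 103 14-15 | 101 15-16 | 102 16-17 | 103 17-18 | 101 18-19 | 102 19-20 | 103 20-21 | 101 21-22 | 102 22-23 | 103 23-24 | 101 24-25 | 102 25-26 | 103 26-27 | 101 27-28 | 103 28-29 | 101 29-31 |
Completion: 100=6  101=31  102=26  103=29  104=5
Turnaround (C−A): 100=6  101=31  102=26  103=29  104=5

5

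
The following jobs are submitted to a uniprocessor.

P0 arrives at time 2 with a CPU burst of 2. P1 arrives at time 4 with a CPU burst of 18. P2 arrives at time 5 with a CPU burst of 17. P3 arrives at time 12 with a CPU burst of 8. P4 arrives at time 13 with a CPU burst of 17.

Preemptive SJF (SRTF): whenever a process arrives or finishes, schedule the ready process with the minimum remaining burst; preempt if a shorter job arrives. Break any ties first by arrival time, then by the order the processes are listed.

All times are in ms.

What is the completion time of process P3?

Timeline: | idle 0-2 | P0 2-4 | P1 4-12 | P3 12-20 | P1 20-30 | P2 30-47 | P4 47-64 |
Completion: P0=4  P1=30  P2=47  P3=20  P4=64

20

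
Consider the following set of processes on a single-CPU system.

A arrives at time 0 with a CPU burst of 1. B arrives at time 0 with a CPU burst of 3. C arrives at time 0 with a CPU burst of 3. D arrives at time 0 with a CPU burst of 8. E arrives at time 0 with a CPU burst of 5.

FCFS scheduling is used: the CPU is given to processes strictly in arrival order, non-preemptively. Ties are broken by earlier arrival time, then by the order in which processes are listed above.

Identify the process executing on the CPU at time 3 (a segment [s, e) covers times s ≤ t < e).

B

Gantt: | A 0-1 | B 1-4 | C 4-7 | D 7-15 | E 15-20 |
Completion: A=1  B=4  C=7  D=15  E=20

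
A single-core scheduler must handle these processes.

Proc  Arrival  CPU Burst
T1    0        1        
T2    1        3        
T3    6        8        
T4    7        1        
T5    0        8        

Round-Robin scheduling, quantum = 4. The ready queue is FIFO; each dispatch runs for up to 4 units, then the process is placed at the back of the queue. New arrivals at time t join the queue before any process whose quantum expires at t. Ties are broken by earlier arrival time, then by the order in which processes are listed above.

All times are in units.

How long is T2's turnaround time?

7

Gantt: | T1 0-1 | T5 1-5 | T2 5-8 | T5 8-12 | T3 12-16 | T4 16-17 | T3 17-21 |
Completion: T1=1  T2=8  T3=21  T4=17  T5=12
Turnaround(T2) = completion − arrival = 8 − 1 = 7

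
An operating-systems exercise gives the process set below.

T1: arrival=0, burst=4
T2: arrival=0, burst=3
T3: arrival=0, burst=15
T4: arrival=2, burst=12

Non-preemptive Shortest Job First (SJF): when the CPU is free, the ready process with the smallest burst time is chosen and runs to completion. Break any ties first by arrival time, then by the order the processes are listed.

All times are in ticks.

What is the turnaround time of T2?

3

Schedule: | T2 0-3 | T1 3-7 | T4 7-19 | T3 19-34 |
Completion: T1=7  T2=3  T3=34  T4=19
Turnaround(T2) = completion − arrival = 3 − 0 = 3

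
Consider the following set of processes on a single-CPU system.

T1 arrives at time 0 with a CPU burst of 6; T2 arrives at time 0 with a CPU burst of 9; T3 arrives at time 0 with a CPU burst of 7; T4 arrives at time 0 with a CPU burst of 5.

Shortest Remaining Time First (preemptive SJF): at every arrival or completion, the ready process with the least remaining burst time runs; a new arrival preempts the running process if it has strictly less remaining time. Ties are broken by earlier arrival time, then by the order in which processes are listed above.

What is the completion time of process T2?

27

Timeline: | T4 0-5 | T1 5-11 | T3 11-18 | T2 18-27 |
Completion: T1=11  T2=27  T3=18  T4=5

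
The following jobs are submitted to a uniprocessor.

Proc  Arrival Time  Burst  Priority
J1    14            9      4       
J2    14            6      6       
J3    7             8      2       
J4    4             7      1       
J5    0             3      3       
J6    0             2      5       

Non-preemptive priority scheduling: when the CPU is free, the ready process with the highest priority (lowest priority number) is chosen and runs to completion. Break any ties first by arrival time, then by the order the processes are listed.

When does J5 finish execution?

3

Schedule: | J5 0-3 | J6 3-5 | J4 5-12 | J3 12-20 | J1 20-29 | J2 29-35 |
Completion: J1=29  J2=35  J3=20  J4=12  J5=3  J6=5
Turnaround (C−A): J1=15  J2=21  J3=13  J4=8  J5=3  J6=5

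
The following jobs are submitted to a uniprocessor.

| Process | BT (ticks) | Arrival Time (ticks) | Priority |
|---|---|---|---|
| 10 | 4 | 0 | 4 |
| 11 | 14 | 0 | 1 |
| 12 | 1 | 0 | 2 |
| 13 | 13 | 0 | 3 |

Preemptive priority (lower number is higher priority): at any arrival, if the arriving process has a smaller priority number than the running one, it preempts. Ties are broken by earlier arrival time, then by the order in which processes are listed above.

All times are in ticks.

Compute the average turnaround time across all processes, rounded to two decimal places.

Gantt: | 11 0-14 | 12 14-15 | 13 15-28 | 10 28-32 |
Completion: 10=32  11=14  12=15  13=28
Turnaround (C−A): 10=32  11=14  12=15  13=28
Turnaround times: 10=32, 11=14, 12=15, 13=28
Average turnaround = (32+14+15+28) / 4 = 89/4 = 22.25

22.25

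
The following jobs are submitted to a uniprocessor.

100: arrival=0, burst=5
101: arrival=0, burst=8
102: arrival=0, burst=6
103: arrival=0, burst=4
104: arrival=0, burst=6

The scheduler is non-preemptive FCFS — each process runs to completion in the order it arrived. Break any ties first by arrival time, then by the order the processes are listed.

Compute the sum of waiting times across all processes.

Gantt: | 100 0-5 | 101 5-13 | 102 13-19 | 103 19-23 | 104 23-29 |
Completion: 100=5  101=13  102=19  103=23  104=29
Turnaround (C−A): 100=5  101=13  102=19  103=23  104=29
Waiting = turnaround − burst: 100=0, 101=5, 102=13, 103=19, 104=23
Total waiting = 0 + 5 + 13 + 19 + 23 = 60

60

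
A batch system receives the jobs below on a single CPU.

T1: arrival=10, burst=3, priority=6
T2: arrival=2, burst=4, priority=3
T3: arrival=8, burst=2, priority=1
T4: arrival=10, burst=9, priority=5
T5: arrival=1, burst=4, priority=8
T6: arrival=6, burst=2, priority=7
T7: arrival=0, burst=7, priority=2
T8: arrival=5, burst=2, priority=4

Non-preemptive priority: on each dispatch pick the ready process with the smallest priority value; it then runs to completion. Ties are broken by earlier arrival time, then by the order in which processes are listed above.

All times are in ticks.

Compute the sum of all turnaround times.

117

Schedule: | T7 0-7 | T2 7-11 | T3 11-13 | T8 13-15 | T4 15-24 | T1 24-27 | T6 27-29 | T5 29-33 |
Completion: T1=27  T2=11  T3=13  T4=24  T5=33  T6=29  T7=7  T8=15
Turnaround (C−A): T1=17  T2=9  T3=5  T4=14  T5=32  T6=23  T7=7  T8=10
Turnaround = completion − arrival: T1=17, T2=9, T3=5, T4=14, T5=32, T6=23, T7=7, T8=10
Total turnaround = 17 + 9 + 5 + 14 + 32 + 23 + 7 + 10 = 117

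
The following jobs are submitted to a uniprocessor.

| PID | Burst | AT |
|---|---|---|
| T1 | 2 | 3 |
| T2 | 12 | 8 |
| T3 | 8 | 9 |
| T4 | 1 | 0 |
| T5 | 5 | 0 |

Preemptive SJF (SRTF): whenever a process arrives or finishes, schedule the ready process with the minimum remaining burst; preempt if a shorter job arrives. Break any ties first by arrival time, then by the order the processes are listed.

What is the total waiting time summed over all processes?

11

Gantt: | T4 0-1 | T5 1-3 | T1 3-5 | T5 5-8 | T2 8-9 | T3 9-17 | T2 17-28 |
Completion: T1=5  T2=28  T3=17  T4=1  T5=8
Waiting = turnaround − burst: T1=0, T2=8, T3=0, T4=0, T5=3
Total waiting = 0 + 8 + 0 + 0 + 3 = 11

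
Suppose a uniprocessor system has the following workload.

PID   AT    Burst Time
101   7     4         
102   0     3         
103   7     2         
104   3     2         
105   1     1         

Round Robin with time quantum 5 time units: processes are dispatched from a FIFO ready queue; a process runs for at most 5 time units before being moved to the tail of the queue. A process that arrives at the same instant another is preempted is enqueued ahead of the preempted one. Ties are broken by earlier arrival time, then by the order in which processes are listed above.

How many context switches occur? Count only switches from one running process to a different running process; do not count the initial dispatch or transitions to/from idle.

Schedule: | 102 0-3 | 105 3-4 | 104 4-6 | idle 6-7 | 101 7-11 | 103 11-13 |
Completion: 101=11  102=3  103=13  104=6  105=4
Turnaround (C−A): 101=4  102=3  103=6  104=3  105=3

3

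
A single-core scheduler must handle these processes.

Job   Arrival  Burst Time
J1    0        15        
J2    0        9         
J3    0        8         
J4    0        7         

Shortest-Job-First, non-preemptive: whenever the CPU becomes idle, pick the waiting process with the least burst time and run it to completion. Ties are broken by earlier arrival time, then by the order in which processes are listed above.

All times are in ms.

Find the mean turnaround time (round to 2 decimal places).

Schedule: | J4 0-7 | J3 7-15 | J2 15-24 | J1 24-39 |
Completion: J1=39  J2=24  J3=15  J4=7
Turnaround (C−A): J1=39  J2=24  J3=15  J4=7
Turnaround times: J1=39, J2=24, J3=15, J4=7
Average turnaround = (39+24+15+7) / 4 = 85/4 = 21.25

21.25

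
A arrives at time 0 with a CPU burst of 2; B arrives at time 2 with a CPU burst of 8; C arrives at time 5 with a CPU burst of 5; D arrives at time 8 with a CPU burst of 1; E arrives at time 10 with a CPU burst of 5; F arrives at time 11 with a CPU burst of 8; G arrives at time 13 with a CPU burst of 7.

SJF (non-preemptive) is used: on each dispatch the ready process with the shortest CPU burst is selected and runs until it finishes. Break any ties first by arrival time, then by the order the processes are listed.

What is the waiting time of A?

Schedule: | A 0-2 | B 2-10 | D 10-11 | C 11-16 | E 16-21 | G 21-28 | F 28-36 |
Completion: A=2  B=10  C=16  D=11  E=21  F=36  G=28
Turnaround (C−A): A=2  B=8  C=11  D=3  E=11  F=25  G=15
Waiting(A) = turnaround − burst = 2 − 2 = 0

0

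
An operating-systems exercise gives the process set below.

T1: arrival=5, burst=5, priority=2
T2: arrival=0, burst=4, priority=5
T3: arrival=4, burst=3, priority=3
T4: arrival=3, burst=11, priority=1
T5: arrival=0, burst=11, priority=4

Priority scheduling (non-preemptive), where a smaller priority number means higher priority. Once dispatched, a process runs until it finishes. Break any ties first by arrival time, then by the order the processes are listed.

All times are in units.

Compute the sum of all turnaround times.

112

Timeline: | T5 0-11 | T4 11-22 | T1 22-27 | T3 27-30 | T2 30-34 |
Completion: T1=27  T2=34  T3=30  T4=22  T5=11
Turnaround = completion − arrival: T1=22, T2=34, T3=26, T4=19, T5=11
Total turnaround = 22 + 34 + 26 + 19 + 11 = 112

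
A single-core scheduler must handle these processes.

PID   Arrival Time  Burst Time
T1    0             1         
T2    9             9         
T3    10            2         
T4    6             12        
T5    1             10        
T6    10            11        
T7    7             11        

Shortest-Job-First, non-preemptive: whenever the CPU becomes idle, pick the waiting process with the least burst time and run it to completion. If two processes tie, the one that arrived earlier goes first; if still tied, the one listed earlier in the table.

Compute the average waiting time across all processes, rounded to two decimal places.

11.57

Schedule: | T1 0-1 | T5 1-11 | T3 11-13 | T2 13-22 | T7 22-33 | T6 33-44 | T4 44-56 |
Completion: T1=1  T2=22  T3=13  T4=56  T5=11  T6=44  T7=33
Turnaround (C−A): T1=1  T2=13  T3=3  T4=50  T5=10  T6=34  T7=26
Waiting times: T1=0, T2=4, T3=1, T4=38, T5=0, T6=23, T7=15
Average waiting = (0+4+1+38+0+23+15) / 7 = 81/7 = 11.57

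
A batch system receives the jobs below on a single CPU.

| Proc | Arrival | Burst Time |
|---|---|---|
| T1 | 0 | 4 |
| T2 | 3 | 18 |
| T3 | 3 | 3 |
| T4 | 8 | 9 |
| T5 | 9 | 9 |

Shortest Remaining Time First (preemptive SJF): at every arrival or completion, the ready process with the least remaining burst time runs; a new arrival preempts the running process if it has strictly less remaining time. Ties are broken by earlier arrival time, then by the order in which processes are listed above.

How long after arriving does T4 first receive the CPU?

0

Schedule: | T1 0-4 | T3 4-7 | T2 7-8 | T4 8-17 | T5 17-26 | T2 26-43 |
Completion: T1=4  T2=43  T3=7  T4=17  T5=26
Response(T4) = first start − arrival = 8 − 8 = 0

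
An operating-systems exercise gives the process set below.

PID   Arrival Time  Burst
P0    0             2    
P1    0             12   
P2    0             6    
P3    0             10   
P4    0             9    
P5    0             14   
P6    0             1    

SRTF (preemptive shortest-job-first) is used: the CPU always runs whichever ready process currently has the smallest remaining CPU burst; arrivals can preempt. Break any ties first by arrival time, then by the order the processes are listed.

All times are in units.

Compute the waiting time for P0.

1

Schedule: | P6 0-1 | P0 1-3 | P2 3-9 | P4 9-18 | P3 18-28 | P1 28-40 | P5 40-54 |
Completion: P0=3  P1=40  P2=9  P3=28  P4=18  P5=54  P6=1
Waiting(P0) = turnaround − burst = 3 − 2 = 1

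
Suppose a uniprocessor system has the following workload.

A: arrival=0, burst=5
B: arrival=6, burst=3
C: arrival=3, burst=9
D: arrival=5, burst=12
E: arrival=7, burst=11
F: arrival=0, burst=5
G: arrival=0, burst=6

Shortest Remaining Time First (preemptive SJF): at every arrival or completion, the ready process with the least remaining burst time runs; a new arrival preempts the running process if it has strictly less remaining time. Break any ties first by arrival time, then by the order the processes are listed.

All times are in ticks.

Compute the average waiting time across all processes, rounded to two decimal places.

Timeline: | A 0-5 | F 5-6 | B 6-9 | F 9-13 | G 13-19 | C 19-28 | E 28-39 | D 39-51 |
Completion: A=5  B=9  C=28  D=51  E=39  F=13  G=19
Turnaround (C−A): A=5  B=3  C=25  D=46  E=32  F=13  G=19
Waiting times: A=0, B=0, C=16, D=34, E=21, F=8, G=13
Average waiting = (0+0+16+34+21+8+13) / 7 = 92/7 = 13.14

13.14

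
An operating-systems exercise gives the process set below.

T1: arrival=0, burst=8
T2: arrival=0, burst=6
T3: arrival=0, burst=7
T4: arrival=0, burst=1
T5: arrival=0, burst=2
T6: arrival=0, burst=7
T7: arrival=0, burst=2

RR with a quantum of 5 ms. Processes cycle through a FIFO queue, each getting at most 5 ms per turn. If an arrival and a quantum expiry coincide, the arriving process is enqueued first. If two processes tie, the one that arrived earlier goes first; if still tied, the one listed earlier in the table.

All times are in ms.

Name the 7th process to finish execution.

T6

Timeline: | T1 0-5 | T2 5-10 | T3 10-15 | T4 15-16 | T5 16-18 | T6 18-23 | T7 23-25 | T1 25-28 | T2 28-29 | T3 29-31 | T6 31-33 |
Completion: T1=28  T2=29  T3=31  T4=16  T5=18  T6=33  T7=25
Turnaround (C−A): T1=28  T2=29  T3=31  T4=16  T5=18  T6=33  T7=25
Finish order: T4 → T5 → T7 → T1 → T2 → T3 → T6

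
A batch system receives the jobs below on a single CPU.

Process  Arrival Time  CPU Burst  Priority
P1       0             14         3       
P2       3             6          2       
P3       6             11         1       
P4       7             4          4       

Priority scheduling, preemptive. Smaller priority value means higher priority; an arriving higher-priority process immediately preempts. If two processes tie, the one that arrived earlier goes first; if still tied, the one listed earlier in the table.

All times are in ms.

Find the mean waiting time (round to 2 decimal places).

13.00

Schedule: | P1 0-3 | P2 3-6 | P3 6-17 | P2 17-20 | P1 20-31 | P4 31-35 |
Completion: P1=31  P2=20  P3=17  P4=35
Turnaround (C−A): P1=31  P2=17  P3=11  P4=28
Waiting times: P1=17, P2=11, P3=0, P4=24
Average waiting = (17+11+0+24) / 4 = 52/4 = 13.00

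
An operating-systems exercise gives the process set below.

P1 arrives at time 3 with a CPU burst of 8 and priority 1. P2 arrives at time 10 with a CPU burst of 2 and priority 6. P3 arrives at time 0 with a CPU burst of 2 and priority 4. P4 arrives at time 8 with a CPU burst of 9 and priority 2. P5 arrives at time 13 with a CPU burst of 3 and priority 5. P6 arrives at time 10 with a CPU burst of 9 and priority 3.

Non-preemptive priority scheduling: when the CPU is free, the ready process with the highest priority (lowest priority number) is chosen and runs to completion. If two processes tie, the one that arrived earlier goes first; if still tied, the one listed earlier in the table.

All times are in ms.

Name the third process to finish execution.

P4

Gantt: | P3 0-2 | idle 2-3 | P1 3-11 | P4 11-20 | P6 20-29 | P5 29-32 | P2 32-34 |
Completion: P1=11  P2=34  P3=2  P4=20  P5=32  P6=29
Finish order: P3 → P1 → P4 → P6 → P5 → P2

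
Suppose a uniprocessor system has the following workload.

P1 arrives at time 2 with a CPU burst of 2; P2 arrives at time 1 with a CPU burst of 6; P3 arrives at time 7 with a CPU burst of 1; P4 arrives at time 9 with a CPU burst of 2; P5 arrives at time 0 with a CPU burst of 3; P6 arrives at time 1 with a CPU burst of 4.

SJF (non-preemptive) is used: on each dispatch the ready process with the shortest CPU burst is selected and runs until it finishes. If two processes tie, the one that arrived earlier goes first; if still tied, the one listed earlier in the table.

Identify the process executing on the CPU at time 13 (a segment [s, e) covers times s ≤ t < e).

Timeline: | P5 0-3 | P1 3-5 | P6 5-9 | P3 9-10 | P4 10-12 | P2 12-18 |
Completion: P1=5  P2=18  P3=10  P4=12  P5=3  P6=9

P2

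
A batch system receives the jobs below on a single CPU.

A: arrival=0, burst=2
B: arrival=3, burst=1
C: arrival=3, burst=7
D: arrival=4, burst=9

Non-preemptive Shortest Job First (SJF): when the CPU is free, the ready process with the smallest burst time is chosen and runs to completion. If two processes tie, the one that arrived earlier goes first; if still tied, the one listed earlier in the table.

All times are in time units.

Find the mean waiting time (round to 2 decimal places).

Gantt: | A 0-2 | idle 2-3 | B 3-4 | C 4-11 | D 11-20 |
Completion: A=2  B=4  C=11  D=20
Turnaround (C−A): A=2  B=1  C=8  D=16
Waiting times: A=0, B=0, C=1, D=7
Average waiting = (0+0+1+7) / 4 = 8/4 = 2.00

2.00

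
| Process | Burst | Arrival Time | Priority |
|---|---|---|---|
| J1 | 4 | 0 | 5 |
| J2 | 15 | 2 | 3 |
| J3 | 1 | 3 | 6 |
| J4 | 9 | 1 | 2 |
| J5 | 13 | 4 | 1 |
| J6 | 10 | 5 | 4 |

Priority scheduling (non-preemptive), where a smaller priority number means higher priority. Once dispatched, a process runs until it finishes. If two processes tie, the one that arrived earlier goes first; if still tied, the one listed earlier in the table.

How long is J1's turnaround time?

4

Schedule: | J1 0-4 | J5 4-17 | J4 17-26 | J2 26-41 | J6 41-51 | J3 51-52 |
Completion: J1=4  J2=41  J3=52  J4=26  J5=17  J6=51
Turnaround (C−A): J1=4  J2=39  J3=49  J4=25  J5=13  J6=46
Turnaround(J1) = completion − arrival = 4 − 0 = 4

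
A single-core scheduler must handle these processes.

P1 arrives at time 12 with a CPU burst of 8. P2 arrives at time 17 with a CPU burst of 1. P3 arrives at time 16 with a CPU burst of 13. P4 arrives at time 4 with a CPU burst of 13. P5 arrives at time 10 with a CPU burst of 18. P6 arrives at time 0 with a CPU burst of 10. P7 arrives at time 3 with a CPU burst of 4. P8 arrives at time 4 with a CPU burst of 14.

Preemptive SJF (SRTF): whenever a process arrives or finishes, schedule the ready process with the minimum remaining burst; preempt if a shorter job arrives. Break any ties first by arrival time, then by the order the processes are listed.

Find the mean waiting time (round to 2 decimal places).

Timeline: | P6 0-3 | P7 3-7 | P6 7-14 | P1 14-17 | P2 17-18 | P1 18-23 | P4 23-36 | P3 36-49 | P8 49-63 | P5 63-81 |
Completion: P1=23  P2=18  P3=49  P4=36  P5=81  P6=14  P7=7  P8=63
Turnaround (C−A): P1=11  P2=1  P3=33  P4=32  P5=71  P6=14  P7=4  P8=59
Waiting times: P1=3, P2=0, P3=20, P4=19, P5=53, P6=4, P7=0, P8=45
Average waiting = (3+0+20+19+53+4+0+45) / 8 = 144/8 = 18.00

18.00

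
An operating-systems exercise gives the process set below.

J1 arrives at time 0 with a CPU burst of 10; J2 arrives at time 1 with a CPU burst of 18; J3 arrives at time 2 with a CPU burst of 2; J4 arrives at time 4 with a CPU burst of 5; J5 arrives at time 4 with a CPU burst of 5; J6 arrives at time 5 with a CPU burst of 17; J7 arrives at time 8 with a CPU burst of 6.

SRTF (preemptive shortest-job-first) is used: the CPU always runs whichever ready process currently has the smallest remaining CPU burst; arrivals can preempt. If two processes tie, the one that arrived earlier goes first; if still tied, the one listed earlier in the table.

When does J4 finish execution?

9

Gantt: | J1 0-2 | J3 2-4 | J4 4-9 | J5 9-14 | J7 14-20 | J1 20-28 | J6 28-45 | J2 45-63 |
Completion: J1=28  J2=63  J3=4  J4=9  J5=14  J6=45  J7=20
Turnaround (C−A): J1=28  J2=62  J3=2  J4=5  J5=10  J6=40  J7=12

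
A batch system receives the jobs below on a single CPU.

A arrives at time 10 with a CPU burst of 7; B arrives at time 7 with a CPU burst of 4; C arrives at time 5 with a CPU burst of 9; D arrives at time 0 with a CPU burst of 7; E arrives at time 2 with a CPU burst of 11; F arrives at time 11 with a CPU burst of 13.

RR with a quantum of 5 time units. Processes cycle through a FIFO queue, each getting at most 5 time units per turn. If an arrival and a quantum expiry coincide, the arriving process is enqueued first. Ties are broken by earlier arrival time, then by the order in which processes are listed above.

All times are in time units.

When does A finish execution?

42

Timeline: | D 0-5 | E 5-10 | C 10-15 | D 15-17 | B 17-21 | A 21-26 | E 26-31 | F 31-36 | C 36-40 | A 40-42 | E 42-43 | F 43-51 |
Completion: A=42  B=21  C=40  D=17  E=43  F=51
Turnaround (C−A): A=32  B=14  C=35  D=17  E=41  F=40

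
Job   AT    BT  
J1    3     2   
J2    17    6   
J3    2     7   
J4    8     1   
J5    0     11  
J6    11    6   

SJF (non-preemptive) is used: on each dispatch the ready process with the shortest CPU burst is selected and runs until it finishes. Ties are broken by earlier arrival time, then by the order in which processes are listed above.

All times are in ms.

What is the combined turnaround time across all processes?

Gantt: | J5 0-11 | J4 11-12 | J1 12-14 | J6 14-20 | J2 20-26 | J3 26-33 |
Completion: J1=14  J2=26  J3=33  J4=12  J5=11  J6=20
Turnaround = completion − arrival: J1=11, J2=9, J3=31, J4=4, J5=11, J6=9
Total turnaround = 11 + 9 + 31 + 4 + 11 + 9 = 75

75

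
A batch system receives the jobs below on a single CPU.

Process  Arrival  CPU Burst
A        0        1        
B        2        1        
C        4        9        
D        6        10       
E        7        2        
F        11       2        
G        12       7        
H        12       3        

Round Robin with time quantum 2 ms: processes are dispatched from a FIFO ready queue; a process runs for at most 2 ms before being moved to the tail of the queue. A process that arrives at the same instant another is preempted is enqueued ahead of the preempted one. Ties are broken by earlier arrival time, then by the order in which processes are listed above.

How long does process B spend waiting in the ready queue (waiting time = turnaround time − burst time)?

Schedule: | A 0-1 | idle 1-2 | B 2-3 | idle 3-4 | C 4-6 | D 6-8 | C 8-10 | E 10-12 | D 12-14 | C 14-16 | F 16-18 | G 18-20 | H 20-22 | D 22-24 | C 24-26 | G 26-28 | H 28-29 | D 29-31 | C 31-32 | G 32-34 | D 34-36 | G 36-37 |
Completion: A=1  B=3  C=32  D=36  E=12  F=18  G=37  H=29
Turnaround (C−A): A=1  B=1  C=28  D=30  E=5  F=7  G=25  H=17
Waiting(B) = turnaround − burst = 1 − 1 = 0

0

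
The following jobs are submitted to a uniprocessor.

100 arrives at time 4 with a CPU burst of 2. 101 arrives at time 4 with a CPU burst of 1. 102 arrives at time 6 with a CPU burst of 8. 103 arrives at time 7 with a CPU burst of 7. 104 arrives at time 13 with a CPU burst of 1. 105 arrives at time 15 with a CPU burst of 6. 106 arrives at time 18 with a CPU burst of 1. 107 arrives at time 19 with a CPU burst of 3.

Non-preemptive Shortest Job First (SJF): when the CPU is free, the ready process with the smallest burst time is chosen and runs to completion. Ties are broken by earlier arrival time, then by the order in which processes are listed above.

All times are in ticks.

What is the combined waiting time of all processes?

Gantt: | idle 0-4 | 101 4-5 | 100 5-7 | 103 7-14 | 104 14-15 | 105 15-21 | 106 21-22 | 107 22-25 | 102 25-33 |
Completion: 100=7  101=5  102=33  103=14  104=15  105=21  106=22  107=25
Waiting = turnaround − burst: 100=1, 101=0, 102=19, 103=0, 104=1, 105=0, 106=3, 107=3
Total waiting = 1 + 0 + 19 + 0 + 1 + 0 + 3 + 3 = 27

27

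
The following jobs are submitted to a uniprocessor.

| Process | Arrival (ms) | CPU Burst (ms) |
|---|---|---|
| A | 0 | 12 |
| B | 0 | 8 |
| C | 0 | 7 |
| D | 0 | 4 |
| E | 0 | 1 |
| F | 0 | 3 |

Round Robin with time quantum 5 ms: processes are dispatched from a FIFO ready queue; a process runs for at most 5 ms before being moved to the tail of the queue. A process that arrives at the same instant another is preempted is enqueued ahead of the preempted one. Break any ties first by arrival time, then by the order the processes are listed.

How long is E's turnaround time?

20

Gantt: | A 0-5 | B 5-10 | C 10-15 | D 15-19 | E 19-20 | F 20-23 | A 23-28 | B 28-31 | C 31-33 | A 33-35 |
Completion: A=35  B=31  C=33  D=19  E=20  F=23
Turnaround(E) = completion − arrival = 20 − 0 = 20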